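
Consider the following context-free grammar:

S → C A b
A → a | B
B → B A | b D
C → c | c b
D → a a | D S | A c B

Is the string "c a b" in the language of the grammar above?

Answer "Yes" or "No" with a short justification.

Yes - a valid derivation exists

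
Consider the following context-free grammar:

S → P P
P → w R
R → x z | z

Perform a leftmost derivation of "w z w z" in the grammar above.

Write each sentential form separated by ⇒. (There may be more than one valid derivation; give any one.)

S ⇒ P P ⇒ w R P ⇒ w z P ⇒ w z w R ⇒ w z w z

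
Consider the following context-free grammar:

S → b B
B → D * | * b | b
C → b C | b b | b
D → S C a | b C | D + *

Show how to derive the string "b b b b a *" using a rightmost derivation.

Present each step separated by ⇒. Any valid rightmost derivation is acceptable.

S ⇒ b B ⇒ b D * ⇒ b S C a * ⇒ b S b a * ⇒ b b B b a * ⇒ b b b b a *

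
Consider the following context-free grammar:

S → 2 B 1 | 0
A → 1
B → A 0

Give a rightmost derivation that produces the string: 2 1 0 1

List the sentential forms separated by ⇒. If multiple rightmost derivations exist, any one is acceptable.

S ⇒ 2 B 1 ⇒ 2 A 0 1 ⇒ 2 1 0 1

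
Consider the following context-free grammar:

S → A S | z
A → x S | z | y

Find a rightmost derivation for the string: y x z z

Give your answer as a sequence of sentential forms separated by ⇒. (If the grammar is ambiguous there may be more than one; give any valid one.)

S ⇒ A S ⇒ A A S ⇒ A A z ⇒ A x S z ⇒ A x z z ⇒ y x z z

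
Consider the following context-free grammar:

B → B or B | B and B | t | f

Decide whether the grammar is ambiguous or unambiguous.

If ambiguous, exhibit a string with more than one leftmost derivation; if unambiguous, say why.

Ambiguous - the string 't and f or t and t or t' has two distinct leftmost derivations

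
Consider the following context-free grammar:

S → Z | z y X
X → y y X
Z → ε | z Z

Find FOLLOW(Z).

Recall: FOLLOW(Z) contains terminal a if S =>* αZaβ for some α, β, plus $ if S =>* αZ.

We compute FOLLOW(Z) using the standard algorithm.
FOLLOW(S) starts with {$}.
FIRST(S) = {z, ε}
FIRST(X) = {y}
FIRST(Z) = {z, ε}
FOLLOW(S) = {$}
FOLLOW(X) = {$}
FOLLOW(Z) = {$}
Therefore, FOLLOW(Z) = {$}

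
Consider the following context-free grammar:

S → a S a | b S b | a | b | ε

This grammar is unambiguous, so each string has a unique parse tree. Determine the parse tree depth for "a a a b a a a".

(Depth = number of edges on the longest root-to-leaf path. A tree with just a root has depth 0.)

4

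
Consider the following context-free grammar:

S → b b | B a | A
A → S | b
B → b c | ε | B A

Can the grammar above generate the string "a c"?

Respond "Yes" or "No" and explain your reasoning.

No - no valid derivation exists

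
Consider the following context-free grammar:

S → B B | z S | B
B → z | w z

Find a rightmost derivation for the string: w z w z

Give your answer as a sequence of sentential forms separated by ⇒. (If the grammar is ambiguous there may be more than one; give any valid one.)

S ⇒ B B ⇒ B w z ⇒ w z w z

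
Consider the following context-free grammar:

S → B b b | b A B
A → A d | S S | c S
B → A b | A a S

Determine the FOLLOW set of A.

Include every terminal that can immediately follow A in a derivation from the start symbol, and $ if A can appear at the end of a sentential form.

We compute FOLLOW(A) using the standard algorithm.
FOLLOW(S) starts with {$}.
FIRST(A) = {b, c}
FIRST(B) = {b, c}
FIRST(S) = {b, c}
FOLLOW(A) = {a, b, c, d}
FOLLOW(B) = {$, a, b, c, d}
FOLLOW(S) = {$, a, b, c, d}
Therefore, FOLLOW(A) = {a, b, c, d}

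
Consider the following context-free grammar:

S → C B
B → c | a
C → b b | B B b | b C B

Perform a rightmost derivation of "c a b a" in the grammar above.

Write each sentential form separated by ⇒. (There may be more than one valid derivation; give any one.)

S ⇒ C B ⇒ C a ⇒ B B b a ⇒ B a b a ⇒ c a b a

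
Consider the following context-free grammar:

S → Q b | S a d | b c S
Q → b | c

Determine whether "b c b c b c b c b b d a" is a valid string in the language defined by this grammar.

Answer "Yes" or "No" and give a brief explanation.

No - no valid derivation exists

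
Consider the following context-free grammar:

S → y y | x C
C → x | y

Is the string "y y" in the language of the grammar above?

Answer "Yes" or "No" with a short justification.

Yes - a valid derivation exists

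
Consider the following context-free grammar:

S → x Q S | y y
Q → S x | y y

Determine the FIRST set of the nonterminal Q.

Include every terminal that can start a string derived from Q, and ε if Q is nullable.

We compute FIRST(Q) using the standard algorithm.
FIRST(Q) = {x, y}
FIRST(S) = {x, y}
Therefore, FIRST(Q) = {x, y}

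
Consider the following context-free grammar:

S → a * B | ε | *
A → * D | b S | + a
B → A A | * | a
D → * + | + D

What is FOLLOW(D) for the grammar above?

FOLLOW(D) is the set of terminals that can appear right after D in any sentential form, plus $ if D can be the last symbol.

We compute FOLLOW(D) using the standard algorithm.
FOLLOW(S) starts with {$}.
FIRST(A) = {*, +, b}
FIRST(B) = {*, +, a, b}
FIRST(D) = {*, +}
FIRST(S) = {*, a, ε}
FOLLOW(A) = {$, *, +, b}
FOLLOW(B) = {$, *, +, b}
FOLLOW(D) = {$, *, +, b}
FOLLOW(S) = {$, *, +, b}
Therefore, FOLLOW(D) = {$, *, +, b}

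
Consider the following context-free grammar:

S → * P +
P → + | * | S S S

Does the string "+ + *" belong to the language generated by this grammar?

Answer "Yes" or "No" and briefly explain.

No - no valid derivation exists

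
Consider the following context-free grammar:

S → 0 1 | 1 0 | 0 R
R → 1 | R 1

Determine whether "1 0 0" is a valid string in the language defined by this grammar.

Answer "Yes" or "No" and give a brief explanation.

No - no valid derivation exists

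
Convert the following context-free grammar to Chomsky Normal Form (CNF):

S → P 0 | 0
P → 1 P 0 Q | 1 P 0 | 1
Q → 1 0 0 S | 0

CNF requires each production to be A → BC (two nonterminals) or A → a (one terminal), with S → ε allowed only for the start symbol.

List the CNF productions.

T0 → 0; S → 0; T1 → 1; P → 1; Q → 0; S → P T0; P → T1 X0; X0 → P X1; X1 → T0 Q; P → T1 X2; X2 → P T0; Q → T1 X3; X3 → T0 X4; X4 → T0 S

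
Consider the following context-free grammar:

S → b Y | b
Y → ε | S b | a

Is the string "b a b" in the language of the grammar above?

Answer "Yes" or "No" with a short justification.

No - no valid derivation exists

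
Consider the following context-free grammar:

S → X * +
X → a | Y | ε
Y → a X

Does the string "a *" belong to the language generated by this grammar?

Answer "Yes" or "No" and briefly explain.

No - no valid derivation exists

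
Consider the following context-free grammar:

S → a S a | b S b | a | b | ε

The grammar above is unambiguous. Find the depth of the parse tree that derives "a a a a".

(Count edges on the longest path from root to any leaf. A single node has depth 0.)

3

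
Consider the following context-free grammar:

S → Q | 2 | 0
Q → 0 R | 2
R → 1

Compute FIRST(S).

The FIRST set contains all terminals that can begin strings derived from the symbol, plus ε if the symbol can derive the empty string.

We compute FIRST(S) using the standard algorithm.
FIRST(Q) = {0, 2}
FIRST(R) = {1}
FIRST(S) = {0, 2}
Therefore, FIRST(S) = {0, 2}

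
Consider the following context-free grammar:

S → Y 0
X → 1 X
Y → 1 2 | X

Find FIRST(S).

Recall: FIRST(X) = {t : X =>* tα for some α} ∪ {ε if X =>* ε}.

We compute FIRST(S) using the standard algorithm.
FIRST(S) = {1}
FIRST(X) = {1}
FIRST(Y) = {1}
Therefore, FIRST(S) = {1}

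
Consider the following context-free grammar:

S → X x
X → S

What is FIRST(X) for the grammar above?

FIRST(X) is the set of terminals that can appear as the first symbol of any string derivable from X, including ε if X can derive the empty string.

We compute FIRST(X) using the standard algorithm.
FIRST(S) = {}
FIRST(X) = {}
Therefore, FIRST(X) = {}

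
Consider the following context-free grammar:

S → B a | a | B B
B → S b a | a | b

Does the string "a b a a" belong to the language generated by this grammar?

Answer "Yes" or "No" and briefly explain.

Yes - a valid derivation exists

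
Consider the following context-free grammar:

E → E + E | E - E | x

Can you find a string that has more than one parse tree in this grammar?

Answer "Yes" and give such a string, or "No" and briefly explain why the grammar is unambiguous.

Yes - the string 'x - x - x + x + x + x' has two distinct parse trees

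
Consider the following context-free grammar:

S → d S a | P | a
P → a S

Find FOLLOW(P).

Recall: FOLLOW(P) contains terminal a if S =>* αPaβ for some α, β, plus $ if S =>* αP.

We compute FOLLOW(P) using the standard algorithm.
FOLLOW(S) starts with {$}.
FIRST(P) = {a}
FIRST(S) = {a, d}
FOLLOW(P) = {$, a}
FOLLOW(S) = {$, a}
Therefore, FOLLOW(P) = {$, a}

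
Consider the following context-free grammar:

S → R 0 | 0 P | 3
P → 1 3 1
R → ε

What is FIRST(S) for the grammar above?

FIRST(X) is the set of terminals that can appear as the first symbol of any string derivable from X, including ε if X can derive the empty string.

We compute FIRST(S) using the standard algorithm.
FIRST(P) = {1}
FIRST(R) = {ε}
FIRST(S) = {0, 3}
Therefore, FIRST(S) = {0, 3}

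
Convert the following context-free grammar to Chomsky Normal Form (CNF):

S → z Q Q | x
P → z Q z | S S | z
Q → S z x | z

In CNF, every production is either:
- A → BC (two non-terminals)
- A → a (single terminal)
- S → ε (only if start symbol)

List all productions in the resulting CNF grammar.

TZ → z; S → x; P → z; TX → x; Q → z; S → TZ X0; X0 → Q Q; P → TZ X1; X1 → Q TZ; P → S S; Q → S X2; X2 → TZ TX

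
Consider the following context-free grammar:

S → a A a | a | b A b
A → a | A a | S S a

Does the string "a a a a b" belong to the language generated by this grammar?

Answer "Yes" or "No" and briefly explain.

No - no valid derivation exists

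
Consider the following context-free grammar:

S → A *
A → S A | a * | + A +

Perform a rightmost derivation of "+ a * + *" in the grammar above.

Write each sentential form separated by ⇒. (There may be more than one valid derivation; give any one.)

S ⇒ A * ⇒ + A + * ⇒ + a * + *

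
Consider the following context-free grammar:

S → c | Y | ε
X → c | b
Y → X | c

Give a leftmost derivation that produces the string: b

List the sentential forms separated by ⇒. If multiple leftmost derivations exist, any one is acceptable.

S ⇒ Y ⇒ X ⇒ b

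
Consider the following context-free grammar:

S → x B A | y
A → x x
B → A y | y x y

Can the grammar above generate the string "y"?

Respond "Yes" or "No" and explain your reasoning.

Yes - a valid derivation exists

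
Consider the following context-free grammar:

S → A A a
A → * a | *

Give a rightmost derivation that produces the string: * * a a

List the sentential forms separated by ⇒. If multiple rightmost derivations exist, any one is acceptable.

S ⇒ A A a ⇒ A * a a ⇒ * * a a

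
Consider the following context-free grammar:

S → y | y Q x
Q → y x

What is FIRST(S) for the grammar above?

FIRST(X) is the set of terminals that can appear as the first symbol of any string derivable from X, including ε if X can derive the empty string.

We compute FIRST(S) using the standard algorithm.
FIRST(Q) = {y}
FIRST(S) = {y}
Therefore, FIRST(S) = {y}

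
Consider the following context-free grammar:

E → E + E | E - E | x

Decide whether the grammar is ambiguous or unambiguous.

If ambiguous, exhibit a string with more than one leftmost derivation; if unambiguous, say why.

Ambiguous - the string 'x + x + x + x - x' has two distinct leftmost derivations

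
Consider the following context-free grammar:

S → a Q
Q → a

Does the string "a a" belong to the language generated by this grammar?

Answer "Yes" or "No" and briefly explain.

Yes - a valid derivation exists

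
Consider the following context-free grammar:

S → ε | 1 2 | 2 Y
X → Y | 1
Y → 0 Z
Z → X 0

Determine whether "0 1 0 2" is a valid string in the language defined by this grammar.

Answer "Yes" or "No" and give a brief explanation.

No - no valid derivation exists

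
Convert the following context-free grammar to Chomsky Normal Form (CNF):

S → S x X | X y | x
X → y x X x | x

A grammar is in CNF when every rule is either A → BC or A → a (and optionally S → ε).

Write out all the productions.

TX → x; TY → y; S → x; X → x; S → S X0; X0 → TX X; S → X TY; X → TY X1; X1 → TX X2; X2 → X TX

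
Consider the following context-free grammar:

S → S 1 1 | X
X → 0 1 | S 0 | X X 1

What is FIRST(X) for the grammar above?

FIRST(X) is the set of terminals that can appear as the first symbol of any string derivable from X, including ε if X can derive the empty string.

We compute FIRST(X) using the standard algorithm.
FIRST(S) = {0}
FIRST(X) = {0}
Therefore, FIRST(X) = {0}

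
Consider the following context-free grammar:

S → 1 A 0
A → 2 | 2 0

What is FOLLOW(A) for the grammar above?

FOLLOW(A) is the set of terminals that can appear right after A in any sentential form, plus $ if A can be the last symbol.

We compute FOLLOW(A) using the standard algorithm.
FOLLOW(S) starts with {$}.
FIRST(A) = {2}
FIRST(S) = {1}
FOLLOW(A) = {0}
FOLLOW(S) = {$}
Therefore, FOLLOW(A) = {0}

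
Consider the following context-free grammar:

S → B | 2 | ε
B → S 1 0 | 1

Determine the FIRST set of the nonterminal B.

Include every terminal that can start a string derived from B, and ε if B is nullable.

We compute FIRST(B) using the standard algorithm.
FIRST(B) = {1, 2}
FIRST(S) = {1, 2, ε}
Therefore, FIRST(B) = {1, 2}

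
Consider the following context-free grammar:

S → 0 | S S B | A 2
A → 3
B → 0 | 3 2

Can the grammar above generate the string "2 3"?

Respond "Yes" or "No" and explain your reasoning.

No - no valid derivation exists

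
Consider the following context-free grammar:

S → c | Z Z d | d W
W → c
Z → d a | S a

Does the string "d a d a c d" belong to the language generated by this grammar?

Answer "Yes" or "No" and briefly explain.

No - no valid derivation exists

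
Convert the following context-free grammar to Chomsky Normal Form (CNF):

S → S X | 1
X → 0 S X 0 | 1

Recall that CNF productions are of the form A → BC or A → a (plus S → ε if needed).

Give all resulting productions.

S → 1; T0 → 0; X → 1; S → S X; X → T0 X0; X0 → S X1; X1 → X T0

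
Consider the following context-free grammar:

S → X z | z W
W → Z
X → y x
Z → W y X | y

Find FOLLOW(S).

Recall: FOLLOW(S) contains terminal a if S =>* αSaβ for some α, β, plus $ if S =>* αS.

We compute FOLLOW(S) using the standard algorithm.
FOLLOW(S) starts with {$}.
FIRST(S) = {y, z}
FIRST(W) = {y}
FIRST(X) = {y}
FIRST(Z) = {y}
FOLLOW(S) = {$}
FOLLOW(W) = {$, y}
FOLLOW(X) = {$, y, z}
FOLLOW(Z) = {$, y}
Therefore, FOLLOW(S) = {$}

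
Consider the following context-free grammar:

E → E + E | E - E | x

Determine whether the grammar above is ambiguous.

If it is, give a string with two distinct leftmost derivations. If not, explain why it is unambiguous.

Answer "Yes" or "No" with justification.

Yes - the string 'x - x + x + x + x' has two distinct leftmost derivations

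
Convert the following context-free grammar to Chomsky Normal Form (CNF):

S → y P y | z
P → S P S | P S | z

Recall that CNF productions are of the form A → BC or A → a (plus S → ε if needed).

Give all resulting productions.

TY → y; S → z; P → z; S → TY X0; X0 → P TY; P → S X1; X1 → P S; P → P S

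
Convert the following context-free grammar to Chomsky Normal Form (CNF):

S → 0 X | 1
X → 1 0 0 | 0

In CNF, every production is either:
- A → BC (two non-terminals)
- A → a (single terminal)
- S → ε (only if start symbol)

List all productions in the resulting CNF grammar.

T0 → 0; S → 1; T1 → 1; X → 0; S → T0 X; X → T1 X0; X0 → T0 T0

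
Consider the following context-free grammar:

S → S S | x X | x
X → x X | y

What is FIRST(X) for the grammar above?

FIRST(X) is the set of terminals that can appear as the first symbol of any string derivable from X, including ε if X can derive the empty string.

We compute FIRST(X) using the standard algorithm.
FIRST(S) = {x}
FIRST(X) = {x, y}
Therefore, FIRST(X) = {x, y}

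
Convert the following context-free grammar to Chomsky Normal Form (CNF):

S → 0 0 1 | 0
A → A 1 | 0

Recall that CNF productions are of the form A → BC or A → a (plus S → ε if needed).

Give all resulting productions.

T0 → 0; T1 → 1; S → 0; A → 0; S → T0 X0; X0 → T0 T1; A → A T1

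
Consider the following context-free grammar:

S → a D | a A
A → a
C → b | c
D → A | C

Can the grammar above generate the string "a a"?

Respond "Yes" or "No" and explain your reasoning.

Yes - a valid derivation exists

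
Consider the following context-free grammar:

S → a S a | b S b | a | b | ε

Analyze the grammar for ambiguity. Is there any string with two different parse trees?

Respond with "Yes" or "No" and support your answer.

No - the grammar is unambiguous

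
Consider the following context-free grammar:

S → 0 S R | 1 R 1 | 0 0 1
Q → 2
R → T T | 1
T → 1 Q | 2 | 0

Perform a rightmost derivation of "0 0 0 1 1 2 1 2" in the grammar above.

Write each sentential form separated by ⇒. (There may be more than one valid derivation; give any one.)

S ⇒ 0 S R ⇒ 0 S T T ⇒ 0 S T 1 Q ⇒ 0 S T 1 2 ⇒ 0 S 1 Q 1 2 ⇒ 0 S 1 2 1 2 ⇒ 0 0 0 1 1 2 1 2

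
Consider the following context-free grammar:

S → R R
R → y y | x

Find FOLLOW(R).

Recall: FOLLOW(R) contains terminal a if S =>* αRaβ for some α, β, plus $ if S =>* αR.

We compute FOLLOW(R) using the standard algorithm.
FOLLOW(S) starts with {$}.
FIRST(R) = {x, y}
FIRST(S) = {x, y}
FOLLOW(R) = {$, x, y}
FOLLOW(S) = {$}
Therefore, FOLLOW(R) = {$, x, y}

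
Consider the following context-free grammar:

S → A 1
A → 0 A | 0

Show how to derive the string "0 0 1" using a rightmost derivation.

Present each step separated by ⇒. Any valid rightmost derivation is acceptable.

S ⇒ A 1 ⇒ 0 A 1 ⇒ 0 0 1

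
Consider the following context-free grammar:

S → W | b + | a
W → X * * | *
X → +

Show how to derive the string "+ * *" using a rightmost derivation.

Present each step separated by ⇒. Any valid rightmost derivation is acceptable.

S ⇒ W ⇒ X * * ⇒ + * *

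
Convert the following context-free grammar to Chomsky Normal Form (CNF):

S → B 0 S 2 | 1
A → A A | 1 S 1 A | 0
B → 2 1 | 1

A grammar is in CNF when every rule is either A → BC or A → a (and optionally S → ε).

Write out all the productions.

T0 → 0; T2 → 2; S → 1; T1 → 1; A → 0; B → 1; S → B X0; X0 → T0 X1; X1 → S T2; A → A A; A → T1 X2; X2 → S X3; X3 → T1 A; B → T2 T1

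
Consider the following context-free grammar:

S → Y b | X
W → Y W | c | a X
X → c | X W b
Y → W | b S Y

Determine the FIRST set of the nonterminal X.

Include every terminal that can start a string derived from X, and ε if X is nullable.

We compute FIRST(X) using the standard algorithm.
FIRST(S) = {a, b, c}
FIRST(W) = {a, b, c}
FIRST(X) = {c}
FIRST(Y) = {a, b, c}
Therefore, FIRST(X) = {c}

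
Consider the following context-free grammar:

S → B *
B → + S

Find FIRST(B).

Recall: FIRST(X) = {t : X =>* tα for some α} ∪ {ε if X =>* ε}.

We compute FIRST(B) using the standard algorithm.
FIRST(B) = {+}
FIRST(S) = {+}
Therefore, FIRST(B) = {+}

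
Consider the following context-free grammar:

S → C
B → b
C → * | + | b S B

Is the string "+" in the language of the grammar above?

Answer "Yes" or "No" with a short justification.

Yes - a valid derivation exists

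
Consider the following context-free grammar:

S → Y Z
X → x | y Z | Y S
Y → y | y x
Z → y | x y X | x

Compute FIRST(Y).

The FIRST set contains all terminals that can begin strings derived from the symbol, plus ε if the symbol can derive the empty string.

We compute FIRST(Y) using the standard algorithm.
FIRST(S) = {y}
FIRST(X) = {x, y}
FIRST(Y) = {y}
FIRST(Z) = {x, y}
Therefore, FIRST(Y) = {y}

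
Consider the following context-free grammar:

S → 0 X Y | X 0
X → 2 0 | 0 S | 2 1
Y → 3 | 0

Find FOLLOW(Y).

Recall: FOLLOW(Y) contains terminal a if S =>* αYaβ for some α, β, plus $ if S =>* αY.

We compute FOLLOW(Y) using the standard algorithm.
FOLLOW(S) starts with {$}.
FIRST(S) = {0, 2}
FIRST(X) = {0, 2}
FIRST(Y) = {0, 3}
FOLLOW(S) = {$, 0, 3}
FOLLOW(X) = {0, 3}
FOLLOW(Y) = {$, 0, 3}
Therefore, FOLLOW(Y) = {$, 0, 3}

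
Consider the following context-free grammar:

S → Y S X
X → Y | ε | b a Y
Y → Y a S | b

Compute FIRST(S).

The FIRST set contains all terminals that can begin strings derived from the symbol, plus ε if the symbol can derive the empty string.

We compute FIRST(S) using the standard algorithm.
FIRST(S) = {b}
FIRST(X) = {b, ε}
FIRST(Y) = {b}
Therefore, FIRST(S) = {b}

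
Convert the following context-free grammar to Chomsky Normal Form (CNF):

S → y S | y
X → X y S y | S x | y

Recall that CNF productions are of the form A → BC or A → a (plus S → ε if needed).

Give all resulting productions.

TY → y; S → y; TX → x; X → y; S → TY S; X → X X0; X0 → TY X1; X1 → S TY; X → S TX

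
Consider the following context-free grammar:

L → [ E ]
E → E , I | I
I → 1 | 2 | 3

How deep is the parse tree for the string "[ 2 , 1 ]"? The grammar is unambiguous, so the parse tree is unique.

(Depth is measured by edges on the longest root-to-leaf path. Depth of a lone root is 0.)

4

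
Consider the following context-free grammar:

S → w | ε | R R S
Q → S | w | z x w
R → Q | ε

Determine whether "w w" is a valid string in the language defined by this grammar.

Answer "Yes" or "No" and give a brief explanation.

Yes - a valid derivation exists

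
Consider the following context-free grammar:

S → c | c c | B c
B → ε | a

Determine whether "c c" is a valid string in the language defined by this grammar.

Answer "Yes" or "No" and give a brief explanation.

Yes - a valid derivation exists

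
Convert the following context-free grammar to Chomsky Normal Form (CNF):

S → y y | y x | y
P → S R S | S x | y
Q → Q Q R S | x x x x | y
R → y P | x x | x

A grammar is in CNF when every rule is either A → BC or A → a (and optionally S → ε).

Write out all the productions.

TY → y; TX → x; S → y; P → y; Q → y; R → x; S → TY TY; S → TY TX; P → S X0; X0 → R S; P → S TX; Q → Q X1; X1 → Q X2; X2 → R S; Q → TX X3; X3 → TX X4; X4 → TX TX; R → TY P; R → TX TX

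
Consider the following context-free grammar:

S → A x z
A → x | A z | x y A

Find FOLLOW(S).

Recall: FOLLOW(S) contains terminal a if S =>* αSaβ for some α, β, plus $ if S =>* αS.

We compute FOLLOW(S) using the standard algorithm.
FOLLOW(S) starts with {$}.
FIRST(A) = {x}
FIRST(S) = {x}
FOLLOW(A) = {x, z}
FOLLOW(S) = {$}
Therefore, FOLLOW(S) = {$}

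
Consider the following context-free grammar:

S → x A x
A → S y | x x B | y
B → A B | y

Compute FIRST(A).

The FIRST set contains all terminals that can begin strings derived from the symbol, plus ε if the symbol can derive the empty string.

We compute FIRST(A) using the standard algorithm.
FIRST(A) = {x, y}
FIRST(B) = {x, y}
FIRST(S) = {x}
Therefore, FIRST(A) = {x, y}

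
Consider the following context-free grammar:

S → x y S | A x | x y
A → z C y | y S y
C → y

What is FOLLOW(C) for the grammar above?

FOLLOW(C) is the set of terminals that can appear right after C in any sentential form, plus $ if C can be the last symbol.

We compute FOLLOW(C) using the standard algorithm.
FOLLOW(S) starts with {$}.
FIRST(A) = {y, z}
FIRST(C) = {y}
FIRST(S) = {x, y, z}
FOLLOW(A) = {x}
FOLLOW(C) = {y}
FOLLOW(S) = {$, y}
Therefore, FOLLOW(C) = {y}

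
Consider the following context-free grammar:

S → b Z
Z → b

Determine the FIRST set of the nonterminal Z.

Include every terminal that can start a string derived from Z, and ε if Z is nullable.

We compute FIRST(Z) using the standard algorithm.
FIRST(S) = {b}
FIRST(Z) = {b}
Therefore, FIRST(Z) = {b}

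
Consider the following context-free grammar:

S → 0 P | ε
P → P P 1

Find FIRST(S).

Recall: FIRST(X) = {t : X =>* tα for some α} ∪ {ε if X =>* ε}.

We compute FIRST(S) using the standard algorithm.
FIRST(P) = {}
FIRST(S) = {0, ε}
Therefore, FIRST(S) = {0, ε}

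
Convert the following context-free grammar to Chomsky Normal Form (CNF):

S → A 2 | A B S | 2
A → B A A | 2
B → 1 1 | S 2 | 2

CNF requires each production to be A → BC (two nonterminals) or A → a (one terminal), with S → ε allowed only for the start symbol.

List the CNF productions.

T2 → 2; S → 2; A → 2; T1 → 1; B → 2; S → A T2; S → A X0; X0 → B S; A → B X1; X1 → A A; B → T1 T1; B → S T2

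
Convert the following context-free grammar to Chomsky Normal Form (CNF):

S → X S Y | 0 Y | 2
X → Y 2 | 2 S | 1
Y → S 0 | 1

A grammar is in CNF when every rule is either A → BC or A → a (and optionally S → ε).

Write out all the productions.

T0 → 0; S → 2; T2 → 2; X → 1; Y → 1; S → X X0; X0 → S Y; S → T0 Y; X → Y T2; X → T2 S; Y → S T0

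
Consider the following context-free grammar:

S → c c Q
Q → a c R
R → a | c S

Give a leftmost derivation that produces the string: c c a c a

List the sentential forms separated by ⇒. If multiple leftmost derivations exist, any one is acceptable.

S ⇒ c c Q ⇒ c c a c R ⇒ c c a c a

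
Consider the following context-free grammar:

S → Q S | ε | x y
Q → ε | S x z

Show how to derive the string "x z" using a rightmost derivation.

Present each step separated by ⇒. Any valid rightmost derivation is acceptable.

S ⇒ Q S ⇒ Q ⇒ S x z ⇒ x z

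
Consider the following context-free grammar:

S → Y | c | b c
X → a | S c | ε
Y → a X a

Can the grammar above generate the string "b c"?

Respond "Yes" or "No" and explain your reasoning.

Yes - a valid derivation exists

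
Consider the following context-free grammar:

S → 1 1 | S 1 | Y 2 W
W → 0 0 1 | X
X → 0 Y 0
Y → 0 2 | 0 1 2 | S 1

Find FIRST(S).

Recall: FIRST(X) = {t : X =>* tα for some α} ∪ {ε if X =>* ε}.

We compute FIRST(S) using the standard algorithm.
FIRST(S) = {0, 1}
FIRST(W) = {0}
FIRST(X) = {0}
FIRST(Y) = {0, 1}
Therefore, FIRST(S) = {0, 1}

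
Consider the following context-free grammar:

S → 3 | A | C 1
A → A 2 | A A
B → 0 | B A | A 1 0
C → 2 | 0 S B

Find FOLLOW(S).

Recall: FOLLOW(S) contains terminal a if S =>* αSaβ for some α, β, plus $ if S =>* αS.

We compute FOLLOW(S) using the standard algorithm.
FOLLOW(S) starts with {$}.
FIRST(A) = {}
FIRST(B) = {0}
FIRST(C) = {0, 2}
FIRST(S) = {0, 2, 3}
FOLLOW(A) = {$, 0, 1, 2}
FOLLOW(B) = {1}
FOLLOW(C) = {1}
FOLLOW(S) = {$, 0}
Therefore, FOLLOW(S) = {$, 0}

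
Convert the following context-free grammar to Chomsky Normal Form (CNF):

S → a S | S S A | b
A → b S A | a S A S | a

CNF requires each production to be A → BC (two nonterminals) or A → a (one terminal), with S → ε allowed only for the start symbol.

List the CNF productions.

TA → a; S → b; TB → b; A → a; S → TA S; S → S X0; X0 → S A; A → TB X1; X1 → S A; A → TA X2; X2 → S X3; X3 → A S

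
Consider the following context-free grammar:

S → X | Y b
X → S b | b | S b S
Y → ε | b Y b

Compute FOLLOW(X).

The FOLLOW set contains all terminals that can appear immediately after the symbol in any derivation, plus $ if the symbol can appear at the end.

We compute FOLLOW(X) using the standard algorithm.
FOLLOW(S) starts with {$}.
FIRST(S) = {b}
FIRST(X) = {b}
FIRST(Y) = {b, ε}
FOLLOW(S) = {$, b}
FOLLOW(X) = {$, b}
FOLLOW(Y) = {b}
Therefore, FOLLOW(X) = {$, b}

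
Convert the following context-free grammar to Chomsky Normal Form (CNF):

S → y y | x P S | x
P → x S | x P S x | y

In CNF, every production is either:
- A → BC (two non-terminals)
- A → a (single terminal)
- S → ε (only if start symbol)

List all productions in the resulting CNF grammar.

TY → y; TX → x; S → x; P → y; S → TY TY; S → TX X0; X0 → P S; P → TX S; P → TX X1; X1 → P X2; X2 → S TX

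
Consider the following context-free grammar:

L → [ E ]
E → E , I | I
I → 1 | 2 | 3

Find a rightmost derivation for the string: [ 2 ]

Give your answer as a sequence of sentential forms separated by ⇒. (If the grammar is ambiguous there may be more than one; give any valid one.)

L ⇒ [ E ] ⇒ [ I ] ⇒ [ 2 ]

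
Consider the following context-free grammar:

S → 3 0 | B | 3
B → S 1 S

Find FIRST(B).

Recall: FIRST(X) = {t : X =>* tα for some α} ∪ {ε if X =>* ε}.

We compute FIRST(B) using the standard algorithm.
FIRST(B) = {3}
FIRST(S) = {3}
Therefore, FIRST(B) = {3}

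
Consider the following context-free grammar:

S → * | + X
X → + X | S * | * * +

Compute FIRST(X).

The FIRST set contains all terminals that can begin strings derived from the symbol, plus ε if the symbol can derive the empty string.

We compute FIRST(X) using the standard algorithm.
FIRST(S) = {*, +}
FIRST(X) = {*, +}
Therefore, FIRST(X) = {*, +}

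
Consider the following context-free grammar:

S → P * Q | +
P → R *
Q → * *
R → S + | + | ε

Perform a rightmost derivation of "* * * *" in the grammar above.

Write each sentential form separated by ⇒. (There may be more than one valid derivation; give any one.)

S ⇒ P * Q ⇒ P * * * ⇒ R * * * * ⇒ * * * *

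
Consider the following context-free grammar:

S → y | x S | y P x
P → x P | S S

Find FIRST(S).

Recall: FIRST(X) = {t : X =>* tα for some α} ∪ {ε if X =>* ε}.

We compute FIRST(S) using the standard algorithm.
FIRST(P) = {x, y}
FIRST(S) = {x, y}
Therefore, FIRST(S) = {x, y}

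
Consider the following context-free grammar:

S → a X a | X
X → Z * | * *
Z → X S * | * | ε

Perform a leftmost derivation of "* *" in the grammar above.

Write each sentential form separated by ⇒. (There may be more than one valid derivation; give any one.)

S ⇒ X ⇒ Z * ⇒ * *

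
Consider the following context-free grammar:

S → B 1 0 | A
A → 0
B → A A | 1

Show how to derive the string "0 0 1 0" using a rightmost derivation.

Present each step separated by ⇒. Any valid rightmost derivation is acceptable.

S ⇒ B 1 0 ⇒ A A 1 0 ⇒ A 0 1 0 ⇒ 0 0 1 0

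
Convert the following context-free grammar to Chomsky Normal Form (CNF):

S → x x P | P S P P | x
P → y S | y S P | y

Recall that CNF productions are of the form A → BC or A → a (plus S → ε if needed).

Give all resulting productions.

TX → x; S → x; TY → y; P → y; S → TX X0; X0 → TX P; S → P X1; X1 → S X2; X2 → P P; P → TY S; P → TY X3; X3 → S P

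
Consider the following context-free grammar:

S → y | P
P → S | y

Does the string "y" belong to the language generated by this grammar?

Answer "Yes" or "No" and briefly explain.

Yes - a valid derivation exists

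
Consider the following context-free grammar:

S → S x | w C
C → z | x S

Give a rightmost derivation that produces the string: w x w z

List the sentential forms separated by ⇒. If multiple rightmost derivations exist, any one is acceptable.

S ⇒ w C ⇒ w x S ⇒ w x w C ⇒ w x w z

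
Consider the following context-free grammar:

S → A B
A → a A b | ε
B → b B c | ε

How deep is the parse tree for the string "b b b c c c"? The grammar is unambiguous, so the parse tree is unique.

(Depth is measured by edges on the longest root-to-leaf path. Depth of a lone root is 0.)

5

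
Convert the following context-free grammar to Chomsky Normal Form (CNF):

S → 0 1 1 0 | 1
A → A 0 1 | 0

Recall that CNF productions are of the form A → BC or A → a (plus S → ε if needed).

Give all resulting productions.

T0 → 0; T1 → 1; S → 1; A → 0; S → T0 X0; X0 → T1 X1; X1 → T1 T0; A → A X2; X2 → T0 T1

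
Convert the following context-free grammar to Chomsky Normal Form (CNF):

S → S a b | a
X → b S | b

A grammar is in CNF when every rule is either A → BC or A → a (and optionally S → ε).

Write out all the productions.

TA → a; TB → b; S → a; X → b; S → S X0; X0 → TA TB; X → TB S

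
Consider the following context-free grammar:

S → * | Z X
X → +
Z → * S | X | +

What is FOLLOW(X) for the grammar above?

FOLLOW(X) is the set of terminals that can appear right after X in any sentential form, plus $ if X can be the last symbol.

We compute FOLLOW(X) using the standard algorithm.
FOLLOW(S) starts with {$}.
FIRST(S) = {*, +}
FIRST(X) = {+}
FIRST(Z) = {*, +}
FOLLOW(S) = {$, +}
FOLLOW(X) = {$, +}
FOLLOW(Z) = {+}
Therefore, FOLLOW(X) = {$, +}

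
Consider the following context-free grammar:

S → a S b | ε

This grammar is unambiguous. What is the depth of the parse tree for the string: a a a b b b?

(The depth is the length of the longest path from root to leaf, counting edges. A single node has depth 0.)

4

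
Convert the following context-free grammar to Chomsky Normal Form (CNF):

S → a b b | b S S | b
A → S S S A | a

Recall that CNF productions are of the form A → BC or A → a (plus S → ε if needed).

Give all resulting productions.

TA → a; TB → b; S → b; A → a; S → TA X0; X0 → TB TB; S → TB X1; X1 → S S; A → S X2; X2 → S X3; X3 → S A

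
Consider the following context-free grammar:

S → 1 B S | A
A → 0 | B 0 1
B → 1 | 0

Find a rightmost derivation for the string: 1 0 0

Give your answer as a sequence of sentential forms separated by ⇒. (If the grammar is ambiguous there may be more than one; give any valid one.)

S ⇒ 1 B S ⇒ 1 B A ⇒ 1 B 0 ⇒ 1 0 0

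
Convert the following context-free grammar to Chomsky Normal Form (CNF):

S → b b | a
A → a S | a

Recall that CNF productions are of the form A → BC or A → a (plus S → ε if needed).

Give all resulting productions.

TB → b; S → a; TA → a; A → a; S → TB TB; A → TA S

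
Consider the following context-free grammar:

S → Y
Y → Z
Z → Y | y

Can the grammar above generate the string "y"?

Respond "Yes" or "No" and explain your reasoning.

Yes - a valid derivation exists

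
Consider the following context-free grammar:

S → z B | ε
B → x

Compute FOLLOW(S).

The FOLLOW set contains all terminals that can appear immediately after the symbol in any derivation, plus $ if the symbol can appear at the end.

We compute FOLLOW(S) using the standard algorithm.
FOLLOW(S) starts with {$}.
FIRST(B) = {x}
FIRST(S) = {z, ε}
FOLLOW(B) = {$}
FOLLOW(S) = {$}
Therefore, FOLLOW(S) = {$}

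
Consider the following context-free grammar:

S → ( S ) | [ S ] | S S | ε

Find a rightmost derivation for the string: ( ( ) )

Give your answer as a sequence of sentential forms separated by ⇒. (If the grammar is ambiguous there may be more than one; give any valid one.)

S ⇒ ( S ) ⇒ ( ( S ) ) ⇒ ( ( ) )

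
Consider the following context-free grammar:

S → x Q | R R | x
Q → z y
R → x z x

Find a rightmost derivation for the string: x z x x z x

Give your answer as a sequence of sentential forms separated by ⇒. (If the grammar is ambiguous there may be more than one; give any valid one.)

S ⇒ R R ⇒ R x z x ⇒ x z x x z x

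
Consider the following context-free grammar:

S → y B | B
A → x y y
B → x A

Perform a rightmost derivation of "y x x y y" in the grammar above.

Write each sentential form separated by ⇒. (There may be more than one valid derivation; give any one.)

S ⇒ y B ⇒ y x A ⇒ y x x y y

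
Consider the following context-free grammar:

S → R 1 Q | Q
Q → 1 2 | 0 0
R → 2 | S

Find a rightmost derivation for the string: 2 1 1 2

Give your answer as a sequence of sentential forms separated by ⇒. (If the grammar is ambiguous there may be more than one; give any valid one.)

S ⇒ R 1 Q ⇒ R 1 1 2 ⇒ 2 1 1 2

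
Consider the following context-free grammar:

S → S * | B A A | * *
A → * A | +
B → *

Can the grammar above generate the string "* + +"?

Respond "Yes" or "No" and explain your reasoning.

Yes - a valid derivation exists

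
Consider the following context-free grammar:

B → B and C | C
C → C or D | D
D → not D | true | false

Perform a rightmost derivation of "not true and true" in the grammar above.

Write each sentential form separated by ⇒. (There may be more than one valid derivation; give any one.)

B ⇒ B and C ⇒ B and D ⇒ B and true ⇒ C and true ⇒ D and true ⇒ not D and true ⇒ not true and true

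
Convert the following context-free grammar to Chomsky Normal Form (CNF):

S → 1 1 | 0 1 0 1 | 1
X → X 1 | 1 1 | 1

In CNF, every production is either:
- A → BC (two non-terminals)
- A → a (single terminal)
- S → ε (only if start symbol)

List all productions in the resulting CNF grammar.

T1 → 1; T0 → 0; S → 1; X → 1; S → T1 T1; S → T0 X0; X0 → T1 X1; X1 → T0 T1; X → X T1; X → T1 T1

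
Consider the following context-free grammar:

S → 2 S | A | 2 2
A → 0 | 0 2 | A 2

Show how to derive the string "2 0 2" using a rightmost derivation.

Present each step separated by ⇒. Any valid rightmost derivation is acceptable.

S ⇒ 2 S ⇒ 2 A ⇒ 2 0 2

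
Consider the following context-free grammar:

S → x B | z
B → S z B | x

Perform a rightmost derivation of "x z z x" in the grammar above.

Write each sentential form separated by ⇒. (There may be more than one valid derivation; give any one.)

S ⇒ x B ⇒ x S z B ⇒ x S z x ⇒ x z z x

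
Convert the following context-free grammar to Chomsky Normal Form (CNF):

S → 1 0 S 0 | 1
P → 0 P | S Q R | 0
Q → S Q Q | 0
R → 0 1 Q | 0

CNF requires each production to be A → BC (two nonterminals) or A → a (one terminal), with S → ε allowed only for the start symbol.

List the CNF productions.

T1 → 1; T0 → 0; S → 1; P → 0; Q → 0; R → 0; S → T1 X0; X0 → T0 X1; X1 → S T0; P → T0 P; P → S X2; X2 → Q R; Q → S X3; X3 → Q Q; R → T0 X4; X4 → T1 Q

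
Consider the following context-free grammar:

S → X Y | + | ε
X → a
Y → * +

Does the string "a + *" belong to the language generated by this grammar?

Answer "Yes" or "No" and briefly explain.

No - no valid derivation exists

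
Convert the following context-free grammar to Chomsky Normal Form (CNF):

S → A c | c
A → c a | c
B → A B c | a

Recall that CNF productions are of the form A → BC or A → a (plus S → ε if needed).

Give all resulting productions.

TC → c; S → c; TA → a; A → c; B → a; S → A TC; A → TC TA; B → A X0; X0 → B TC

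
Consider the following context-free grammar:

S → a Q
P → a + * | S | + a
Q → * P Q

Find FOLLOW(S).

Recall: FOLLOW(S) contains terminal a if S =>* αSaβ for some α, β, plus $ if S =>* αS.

We compute FOLLOW(S) using the standard algorithm.
FOLLOW(S) starts with {$}.
FIRST(P) = {+, a}
FIRST(Q) = {*}
FIRST(S) = {a}
FOLLOW(P) = {*}
FOLLOW(Q) = {$, *}
FOLLOW(S) = {$, *}
Therefore, FOLLOW(S) = {$, *}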